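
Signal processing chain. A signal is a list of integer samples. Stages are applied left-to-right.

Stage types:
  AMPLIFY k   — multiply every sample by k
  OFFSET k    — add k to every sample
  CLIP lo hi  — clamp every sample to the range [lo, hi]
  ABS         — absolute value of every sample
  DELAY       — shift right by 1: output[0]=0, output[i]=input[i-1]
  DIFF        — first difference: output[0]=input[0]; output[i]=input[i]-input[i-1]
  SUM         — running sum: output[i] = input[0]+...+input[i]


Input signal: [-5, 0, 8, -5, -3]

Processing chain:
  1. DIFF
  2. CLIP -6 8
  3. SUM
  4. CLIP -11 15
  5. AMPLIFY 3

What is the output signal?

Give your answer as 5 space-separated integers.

Answer: -15 0 24 6 12

Derivation:
Input: [-5, 0, 8, -5, -3]
Stage 1 (DIFF): s[0]=-5, 0--5=5, 8-0=8, -5-8=-13, -3--5=2 -> [-5, 5, 8, -13, 2]
Stage 2 (CLIP -6 8): clip(-5,-6,8)=-5, clip(5,-6,8)=5, clip(8,-6,8)=8, clip(-13,-6,8)=-6, clip(2,-6,8)=2 -> [-5, 5, 8, -6, 2]
Stage 3 (SUM): sum[0..0]=-5, sum[0..1]=0, sum[0..2]=8, sum[0..3]=2, sum[0..4]=4 -> [-5, 0, 8, 2, 4]
Stage 4 (CLIP -11 15): clip(-5,-11,15)=-5, clip(0,-11,15)=0, clip(8,-11,15)=8, clip(2,-11,15)=2, clip(4,-11,15)=4 -> [-5, 0, 8, 2, 4]
Stage 5 (AMPLIFY 3): -5*3=-15, 0*3=0, 8*3=24, 2*3=6, 4*3=12 -> [-15, 0, 24, 6, 12]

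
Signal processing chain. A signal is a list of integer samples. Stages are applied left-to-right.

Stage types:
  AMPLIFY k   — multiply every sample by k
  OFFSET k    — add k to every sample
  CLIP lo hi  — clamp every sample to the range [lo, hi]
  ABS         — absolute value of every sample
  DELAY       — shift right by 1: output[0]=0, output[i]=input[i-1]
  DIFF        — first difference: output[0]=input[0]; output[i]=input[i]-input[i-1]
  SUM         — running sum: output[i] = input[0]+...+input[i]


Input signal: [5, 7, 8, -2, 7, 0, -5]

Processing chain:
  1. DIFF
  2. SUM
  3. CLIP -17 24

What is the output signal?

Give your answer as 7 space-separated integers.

Answer: 5 7 8 -2 7 0 -5

Derivation:
Input: [5, 7, 8, -2, 7, 0, -5]
Stage 1 (DIFF): s[0]=5, 7-5=2, 8-7=1, -2-8=-10, 7--2=9, 0-7=-7, -5-0=-5 -> [5, 2, 1, -10, 9, -7, -5]
Stage 2 (SUM): sum[0..0]=5, sum[0..1]=7, sum[0..2]=8, sum[0..3]=-2, sum[0..4]=7, sum[0..5]=0, sum[0..6]=-5 -> [5, 7, 8, -2, 7, 0, -5]
Stage 3 (CLIP -17 24): clip(5,-17,24)=5, clip(7,-17,24)=7, clip(8,-17,24)=8, clip(-2,-17,24)=-2, clip(7,-17,24)=7, clip(0,-17,24)=0, clip(-5,-17,24)=-5 -> [5, 7, 8, -2, 7, 0, -5]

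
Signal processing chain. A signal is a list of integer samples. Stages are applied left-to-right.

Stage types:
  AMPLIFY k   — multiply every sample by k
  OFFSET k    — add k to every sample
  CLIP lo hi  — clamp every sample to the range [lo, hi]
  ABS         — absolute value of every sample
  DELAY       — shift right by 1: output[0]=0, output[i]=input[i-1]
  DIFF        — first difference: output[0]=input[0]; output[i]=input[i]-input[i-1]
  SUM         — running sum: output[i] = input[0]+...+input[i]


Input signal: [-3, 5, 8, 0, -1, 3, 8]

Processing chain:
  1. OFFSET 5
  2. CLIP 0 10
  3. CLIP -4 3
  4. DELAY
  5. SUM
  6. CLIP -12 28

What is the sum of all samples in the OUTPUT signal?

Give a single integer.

Answer: 57

Derivation:
Input: [-3, 5, 8, 0, -1, 3, 8]
Stage 1 (OFFSET 5): -3+5=2, 5+5=10, 8+5=13, 0+5=5, -1+5=4, 3+5=8, 8+5=13 -> [2, 10, 13, 5, 4, 8, 13]
Stage 2 (CLIP 0 10): clip(2,0,10)=2, clip(10,0,10)=10, clip(13,0,10)=10, clip(5,0,10)=5, clip(4,0,10)=4, clip(8,0,10)=8, clip(13,0,10)=10 -> [2, 10, 10, 5, 4, 8, 10]
Stage 3 (CLIP -4 3): clip(2,-4,3)=2, clip(10,-4,3)=3, clip(10,-4,3)=3, clip(5,-4,3)=3, clip(4,-4,3)=3, clip(8,-4,3)=3, clip(10,-4,3)=3 -> [2, 3, 3, 3, 3, 3, 3]
Stage 4 (DELAY): [0, 2, 3, 3, 3, 3, 3] = [0, 2, 3, 3, 3, 3, 3] -> [0, 2, 3, 3, 3, 3, 3]
Stage 5 (SUM): sum[0..0]=0, sum[0..1]=2, sum[0..2]=5, sum[0..3]=8, sum[0..4]=11, sum[0..5]=14, sum[0..6]=17 -> [0, 2, 5, 8, 11, 14, 17]
Stage 6 (CLIP -12 28): clip(0,-12,28)=0, clip(2,-12,28)=2, clip(5,-12,28)=5, clip(8,-12,28)=8, clip(11,-12,28)=11, clip(14,-12,28)=14, clip(17,-12,28)=17 -> [0, 2, 5, 8, 11, 14, 17]
Output sum: 57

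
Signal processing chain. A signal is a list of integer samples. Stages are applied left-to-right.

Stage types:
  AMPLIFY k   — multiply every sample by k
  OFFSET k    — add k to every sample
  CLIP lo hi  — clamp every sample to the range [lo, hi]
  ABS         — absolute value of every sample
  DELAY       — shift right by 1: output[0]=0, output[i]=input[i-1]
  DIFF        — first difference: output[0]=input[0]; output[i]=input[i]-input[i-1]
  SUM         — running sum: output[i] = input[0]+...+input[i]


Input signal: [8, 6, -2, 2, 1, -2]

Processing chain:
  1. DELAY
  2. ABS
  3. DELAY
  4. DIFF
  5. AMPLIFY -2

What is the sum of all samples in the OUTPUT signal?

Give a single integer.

Answer: -4

Derivation:
Input: [8, 6, -2, 2, 1, -2]
Stage 1 (DELAY): [0, 8, 6, -2, 2, 1] = [0, 8, 6, -2, 2, 1] -> [0, 8, 6, -2, 2, 1]
Stage 2 (ABS): |0|=0, |8|=8, |6|=6, |-2|=2, |2|=2, |1|=1 -> [0, 8, 6, 2, 2, 1]
Stage 3 (DELAY): [0, 0, 8, 6, 2, 2] = [0, 0, 8, 6, 2, 2] -> [0, 0, 8, 6, 2, 2]
Stage 4 (DIFF): s[0]=0, 0-0=0, 8-0=8, 6-8=-2, 2-6=-4, 2-2=0 -> [0, 0, 8, -2, -4, 0]
Stage 5 (AMPLIFY -2): 0*-2=0, 0*-2=0, 8*-2=-16, -2*-2=4, -4*-2=8, 0*-2=0 -> [0, 0, -16, 4, 8, 0]
Output sum: -4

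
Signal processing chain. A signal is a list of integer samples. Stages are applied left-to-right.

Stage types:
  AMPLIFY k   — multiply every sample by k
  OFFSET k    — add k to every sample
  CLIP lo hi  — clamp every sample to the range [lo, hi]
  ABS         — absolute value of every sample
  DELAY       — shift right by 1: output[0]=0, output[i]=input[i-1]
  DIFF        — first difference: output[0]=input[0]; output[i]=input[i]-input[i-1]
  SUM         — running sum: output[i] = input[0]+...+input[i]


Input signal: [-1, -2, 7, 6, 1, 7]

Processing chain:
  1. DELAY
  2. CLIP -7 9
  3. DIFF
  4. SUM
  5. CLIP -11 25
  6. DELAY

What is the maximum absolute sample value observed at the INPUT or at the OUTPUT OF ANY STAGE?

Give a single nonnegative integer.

Input: [-1, -2, 7, 6, 1, 7] (max |s|=7)
Stage 1 (DELAY): [0, -1, -2, 7, 6, 1] = [0, -1, -2, 7, 6, 1] -> [0, -1, -2, 7, 6, 1] (max |s|=7)
Stage 2 (CLIP -7 9): clip(0,-7,9)=0, clip(-1,-7,9)=-1, clip(-2,-7,9)=-2, clip(7,-7,9)=7, clip(6,-7,9)=6, clip(1,-7,9)=1 -> [0, -1, -2, 7, 6, 1] (max |s|=7)
Stage 3 (DIFF): s[0]=0, -1-0=-1, -2--1=-1, 7--2=9, 6-7=-1, 1-6=-5 -> [0, -1, -1, 9, -1, -5] (max |s|=9)
Stage 4 (SUM): sum[0..0]=0, sum[0..1]=-1, sum[0..2]=-2, sum[0..3]=7, sum[0..4]=6, sum[0..5]=1 -> [0, -1, -2, 7, 6, 1] (max |s|=7)
Stage 5 (CLIP -11 25): clip(0,-11,25)=0, clip(-1,-11,25)=-1, clip(-2,-11,25)=-2, clip(7,-11,25)=7, clip(6,-11,25)=6, clip(1,-11,25)=1 -> [0, -1, -2, 7, 6, 1] (max |s|=7)
Stage 6 (DELAY): [0, 0, -1, -2, 7, 6] = [0, 0, -1, -2, 7, 6] -> [0, 0, -1, -2, 7, 6] (max |s|=7)
Overall max amplitude: 9

Answer: 9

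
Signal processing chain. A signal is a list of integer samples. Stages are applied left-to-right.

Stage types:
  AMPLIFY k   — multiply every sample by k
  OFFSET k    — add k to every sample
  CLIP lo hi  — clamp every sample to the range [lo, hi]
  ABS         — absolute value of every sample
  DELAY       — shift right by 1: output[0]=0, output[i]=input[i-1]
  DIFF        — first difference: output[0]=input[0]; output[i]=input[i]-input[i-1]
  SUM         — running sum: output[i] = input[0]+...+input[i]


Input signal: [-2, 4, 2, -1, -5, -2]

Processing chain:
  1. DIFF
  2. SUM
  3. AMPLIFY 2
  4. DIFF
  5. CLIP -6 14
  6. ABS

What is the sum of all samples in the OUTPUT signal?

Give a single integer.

Answer: 38

Derivation:
Input: [-2, 4, 2, -1, -5, -2]
Stage 1 (DIFF): s[0]=-2, 4--2=6, 2-4=-2, -1-2=-3, -5--1=-4, -2--5=3 -> [-2, 6, -2, -3, -4, 3]
Stage 2 (SUM): sum[0..0]=-2, sum[0..1]=4, sum[0..2]=2, sum[0..3]=-1, sum[0..4]=-5, sum[0..5]=-2 -> [-2, 4, 2, -1, -5, -2]
Stage 3 (AMPLIFY 2): -2*2=-4, 4*2=8, 2*2=4, -1*2=-2, -5*2=-10, -2*2=-4 -> [-4, 8, 4, -2, -10, -4]
Stage 4 (DIFF): s[0]=-4, 8--4=12, 4-8=-4, -2-4=-6, -10--2=-8, -4--10=6 -> [-4, 12, -4, -6, -8, 6]
Stage 5 (CLIP -6 14): clip(-4,-6,14)=-4, clip(12,-6,14)=12, clip(-4,-6,14)=-4, clip(-6,-6,14)=-6, clip(-8,-6,14)=-6, clip(6,-6,14)=6 -> [-4, 12, -4, -6, -6, 6]
Stage 6 (ABS): |-4|=4, |12|=12, |-4|=4, |-6|=6, |-6|=6, |6|=6 -> [4, 12, 4, 6, 6, 6]
Output sum: 38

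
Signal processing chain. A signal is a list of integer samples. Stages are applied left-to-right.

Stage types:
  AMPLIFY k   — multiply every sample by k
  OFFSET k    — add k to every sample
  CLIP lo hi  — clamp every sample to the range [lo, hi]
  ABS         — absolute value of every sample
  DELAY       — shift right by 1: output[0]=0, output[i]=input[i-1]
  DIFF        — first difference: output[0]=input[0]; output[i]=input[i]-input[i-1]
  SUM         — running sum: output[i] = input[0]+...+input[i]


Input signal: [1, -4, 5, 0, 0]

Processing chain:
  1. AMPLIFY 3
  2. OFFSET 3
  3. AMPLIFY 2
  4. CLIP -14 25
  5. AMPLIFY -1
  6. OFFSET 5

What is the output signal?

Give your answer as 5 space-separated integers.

Input: [1, -4, 5, 0, 0]
Stage 1 (AMPLIFY 3): 1*3=3, -4*3=-12, 5*3=15, 0*3=0, 0*3=0 -> [3, -12, 15, 0, 0]
Stage 2 (OFFSET 3): 3+3=6, -12+3=-9, 15+3=18, 0+3=3, 0+3=3 -> [6, -9, 18, 3, 3]
Stage 3 (AMPLIFY 2): 6*2=12, -9*2=-18, 18*2=36, 3*2=6, 3*2=6 -> [12, -18, 36, 6, 6]
Stage 4 (CLIP -14 25): clip(12,-14,25)=12, clip(-18,-14,25)=-14, clip(36,-14,25)=25, clip(6,-14,25)=6, clip(6,-14,25)=6 -> [12, -14, 25, 6, 6]
Stage 5 (AMPLIFY -1): 12*-1=-12, -14*-1=14, 25*-1=-25, 6*-1=-6, 6*-1=-6 -> [-12, 14, -25, -6, -6]
Stage 6 (OFFSET 5): -12+5=-7, 14+5=19, -25+5=-20, -6+5=-1, -6+5=-1 -> [-7, 19, -20, -1, -1]

Answer: -7 19 -20 -1 -1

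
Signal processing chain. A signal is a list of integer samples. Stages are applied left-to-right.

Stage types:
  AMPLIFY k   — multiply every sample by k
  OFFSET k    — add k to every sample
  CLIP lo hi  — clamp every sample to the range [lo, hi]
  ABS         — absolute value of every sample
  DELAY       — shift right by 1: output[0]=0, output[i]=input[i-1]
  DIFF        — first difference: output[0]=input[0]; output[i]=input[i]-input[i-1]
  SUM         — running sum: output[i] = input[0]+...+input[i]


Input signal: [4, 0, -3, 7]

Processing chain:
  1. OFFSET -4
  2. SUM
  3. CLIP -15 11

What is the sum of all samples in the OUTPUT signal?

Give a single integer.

Input: [4, 0, -3, 7]
Stage 1 (OFFSET -4): 4+-4=0, 0+-4=-4, -3+-4=-7, 7+-4=3 -> [0, -4, -7, 3]
Stage 2 (SUM): sum[0..0]=0, sum[0..1]=-4, sum[0..2]=-11, sum[0..3]=-8 -> [0, -4, -11, -8]
Stage 3 (CLIP -15 11): clip(0,-15,11)=0, clip(-4,-15,11)=-4, clip(-11,-15,11)=-11, clip(-8,-15,11)=-8 -> [0, -4, -11, -8]
Output sum: -23

Answer: -23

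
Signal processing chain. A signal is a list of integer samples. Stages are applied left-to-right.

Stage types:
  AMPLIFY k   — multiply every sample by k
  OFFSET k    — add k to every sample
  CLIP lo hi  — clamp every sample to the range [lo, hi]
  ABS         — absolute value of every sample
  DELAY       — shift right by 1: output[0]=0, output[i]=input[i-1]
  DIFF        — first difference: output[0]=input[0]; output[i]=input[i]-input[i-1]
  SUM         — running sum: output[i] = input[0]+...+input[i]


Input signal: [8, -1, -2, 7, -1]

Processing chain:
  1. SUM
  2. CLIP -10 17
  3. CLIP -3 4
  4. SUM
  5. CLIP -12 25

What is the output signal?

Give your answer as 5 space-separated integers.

Input: [8, -1, -2, 7, -1]
Stage 1 (SUM): sum[0..0]=8, sum[0..1]=7, sum[0..2]=5, sum[0..3]=12, sum[0..4]=11 -> [8, 7, 5, 12, 11]
Stage 2 (CLIP -10 17): clip(8,-10,17)=8, clip(7,-10,17)=7, clip(5,-10,17)=5, clip(12,-10,17)=12, clip(11,-10,17)=11 -> [8, 7, 5, 12, 11]
Stage 3 (CLIP -3 4): clip(8,-3,4)=4, clip(7,-3,4)=4, clip(5,-3,4)=4, clip(12,-3,4)=4, clip(11,-3,4)=4 -> [4, 4, 4, 4, 4]
Stage 4 (SUM): sum[0..0]=4, sum[0..1]=8, sum[0..2]=12, sum[0..3]=16, sum[0..4]=20 -> [4, 8, 12, 16, 20]
Stage 5 (CLIP -12 25): clip(4,-12,25)=4, clip(8,-12,25)=8, clip(12,-12,25)=12, clip(16,-12,25)=16, clip(20,-12,25)=20 -> [4, 8, 12, 16, 20]

Answer: 4 8 12 16 20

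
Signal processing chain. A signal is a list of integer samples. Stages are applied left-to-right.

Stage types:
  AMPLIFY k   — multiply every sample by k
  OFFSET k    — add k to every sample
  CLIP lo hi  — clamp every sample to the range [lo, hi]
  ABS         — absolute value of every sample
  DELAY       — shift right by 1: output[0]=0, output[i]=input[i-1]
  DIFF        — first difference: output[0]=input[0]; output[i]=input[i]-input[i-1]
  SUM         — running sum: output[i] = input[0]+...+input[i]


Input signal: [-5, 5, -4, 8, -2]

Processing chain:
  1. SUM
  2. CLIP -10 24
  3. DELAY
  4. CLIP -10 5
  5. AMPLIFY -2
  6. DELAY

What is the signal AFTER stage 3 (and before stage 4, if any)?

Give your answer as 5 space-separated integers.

Answer: 0 -5 0 -4 4

Derivation:
Input: [-5, 5, -4, 8, -2]
Stage 1 (SUM): sum[0..0]=-5, sum[0..1]=0, sum[0..2]=-4, sum[0..3]=4, sum[0..4]=2 -> [-5, 0, -4, 4, 2]
Stage 2 (CLIP -10 24): clip(-5,-10,24)=-5, clip(0,-10,24)=0, clip(-4,-10,24)=-4, clip(4,-10,24)=4, clip(2,-10,24)=2 -> [-5, 0, -4, 4, 2]
Stage 3 (DELAY): [0, -5, 0, -4, 4] = [0, -5, 0, -4, 4] -> [0, -5, 0, -4, 4]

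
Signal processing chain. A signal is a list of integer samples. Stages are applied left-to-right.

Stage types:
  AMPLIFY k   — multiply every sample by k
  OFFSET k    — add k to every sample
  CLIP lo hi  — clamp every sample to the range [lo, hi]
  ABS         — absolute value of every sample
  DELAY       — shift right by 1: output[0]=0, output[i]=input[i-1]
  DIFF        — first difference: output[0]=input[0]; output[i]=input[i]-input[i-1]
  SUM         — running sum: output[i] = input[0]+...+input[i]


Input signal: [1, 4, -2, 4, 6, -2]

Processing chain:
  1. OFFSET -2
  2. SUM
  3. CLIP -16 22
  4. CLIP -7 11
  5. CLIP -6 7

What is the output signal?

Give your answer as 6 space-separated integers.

Input: [1, 4, -2, 4, 6, -2]
Stage 1 (OFFSET -2): 1+-2=-1, 4+-2=2, -2+-2=-4, 4+-2=2, 6+-2=4, -2+-2=-4 -> [-1, 2, -4, 2, 4, -4]
Stage 2 (SUM): sum[0..0]=-1, sum[0..1]=1, sum[0..2]=-3, sum[0..3]=-1, sum[0..4]=3, sum[0..5]=-1 -> [-1, 1, -3, -1, 3, -1]
Stage 3 (CLIP -16 22): clip(-1,-16,22)=-1, clip(1,-16,22)=1, clip(-3,-16,22)=-3, clip(-1,-16,22)=-1, clip(3,-16,22)=3, clip(-1,-16,22)=-1 -> [-1, 1, -3, -1, 3, -1]
Stage 4 (CLIP -7 11): clip(-1,-7,11)=-1, clip(1,-7,11)=1, clip(-3,-7,11)=-3, clip(-1,-7,11)=-1, clip(3,-7,11)=3, clip(-1,-7,11)=-1 -> [-1, 1, -3, -1, 3, -1]
Stage 5 (CLIP -6 7): clip(-1,-6,7)=-1, clip(1,-6,7)=1, clip(-3,-6,7)=-3, clip(-1,-6,7)=-1, clip(3,-6,7)=3, clip(-1,-6,7)=-1 -> [-1, 1, -3, -1, 3, -1]

Answer: -1 1 -3 -1 3 -1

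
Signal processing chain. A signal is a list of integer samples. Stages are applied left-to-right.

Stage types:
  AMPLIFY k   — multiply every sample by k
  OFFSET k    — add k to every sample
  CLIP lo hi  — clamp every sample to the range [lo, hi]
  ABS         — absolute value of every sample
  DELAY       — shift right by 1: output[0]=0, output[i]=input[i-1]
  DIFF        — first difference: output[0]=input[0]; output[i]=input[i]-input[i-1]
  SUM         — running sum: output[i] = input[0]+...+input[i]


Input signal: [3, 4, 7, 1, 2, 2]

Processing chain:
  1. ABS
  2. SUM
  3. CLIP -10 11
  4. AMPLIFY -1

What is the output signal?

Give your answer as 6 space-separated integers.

Input: [3, 4, 7, 1, 2, 2]
Stage 1 (ABS): |3|=3, |4|=4, |7|=7, |1|=1, |2|=2, |2|=2 -> [3, 4, 7, 1, 2, 2]
Stage 2 (SUM): sum[0..0]=3, sum[0..1]=7, sum[0..2]=14, sum[0..3]=15, sum[0..4]=17, sum[0..5]=19 -> [3, 7, 14, 15, 17, 19]
Stage 3 (CLIP -10 11): clip(3,-10,11)=3, clip(7,-10,11)=7, clip(14,-10,11)=11, clip(15,-10,11)=11, clip(17,-10,11)=11, clip(19,-10,11)=11 -> [3, 7, 11, 11, 11, 11]
Stage 4 (AMPLIFY -1): 3*-1=-3, 7*-1=-7, 11*-1=-11, 11*-1=-11, 11*-1=-11, 11*-1=-11 -> [-3, -7, -11, -11, -11, -11]

Answer: -3 -7 -11 -11 -11 -11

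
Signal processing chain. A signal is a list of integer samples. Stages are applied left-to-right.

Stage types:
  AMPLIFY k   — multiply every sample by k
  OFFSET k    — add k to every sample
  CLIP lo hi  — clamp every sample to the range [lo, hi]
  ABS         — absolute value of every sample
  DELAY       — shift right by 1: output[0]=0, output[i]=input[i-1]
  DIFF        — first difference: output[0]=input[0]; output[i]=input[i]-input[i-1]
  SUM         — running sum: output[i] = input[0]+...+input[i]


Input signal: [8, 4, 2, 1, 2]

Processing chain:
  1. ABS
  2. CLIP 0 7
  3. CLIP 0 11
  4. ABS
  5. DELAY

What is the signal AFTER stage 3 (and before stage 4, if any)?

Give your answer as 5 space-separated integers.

Answer: 7 4 2 1 2

Derivation:
Input: [8, 4, 2, 1, 2]
Stage 1 (ABS): |8|=8, |4|=4, |2|=2, |1|=1, |2|=2 -> [8, 4, 2, 1, 2]
Stage 2 (CLIP 0 7): clip(8,0,7)=7, clip(4,0,7)=4, clip(2,0,7)=2, clip(1,0,7)=1, clip(2,0,7)=2 -> [7, 4, 2, 1, 2]
Stage 3 (CLIP 0 11): clip(7,0,11)=7, clip(4,0,11)=4, clip(2,0,11)=2, clip(1,0,11)=1, clip(2,0,11)=2 -> [7, 4, 2, 1, 2]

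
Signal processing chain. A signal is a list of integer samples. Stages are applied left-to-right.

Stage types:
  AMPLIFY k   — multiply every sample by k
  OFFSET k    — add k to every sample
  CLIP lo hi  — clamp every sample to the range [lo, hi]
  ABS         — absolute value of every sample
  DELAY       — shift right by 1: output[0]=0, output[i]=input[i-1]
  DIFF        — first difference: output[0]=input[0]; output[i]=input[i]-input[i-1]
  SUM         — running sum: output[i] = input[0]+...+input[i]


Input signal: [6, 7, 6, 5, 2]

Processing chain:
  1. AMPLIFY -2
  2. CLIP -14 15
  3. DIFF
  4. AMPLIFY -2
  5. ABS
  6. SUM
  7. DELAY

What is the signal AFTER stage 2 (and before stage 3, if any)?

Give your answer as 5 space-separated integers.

Answer: -12 -14 -12 -10 -4

Derivation:
Input: [6, 7, 6, 5, 2]
Stage 1 (AMPLIFY -2): 6*-2=-12, 7*-2=-14, 6*-2=-12, 5*-2=-10, 2*-2=-4 -> [-12, -14, -12, -10, -4]
Stage 2 (CLIP -14 15): clip(-12,-14,15)=-12, clip(-14,-14,15)=-14, clip(-12,-14,15)=-12, clip(-10,-14,15)=-10, clip(-4,-14,15)=-4 -> [-12, -14, -12, -10, -4]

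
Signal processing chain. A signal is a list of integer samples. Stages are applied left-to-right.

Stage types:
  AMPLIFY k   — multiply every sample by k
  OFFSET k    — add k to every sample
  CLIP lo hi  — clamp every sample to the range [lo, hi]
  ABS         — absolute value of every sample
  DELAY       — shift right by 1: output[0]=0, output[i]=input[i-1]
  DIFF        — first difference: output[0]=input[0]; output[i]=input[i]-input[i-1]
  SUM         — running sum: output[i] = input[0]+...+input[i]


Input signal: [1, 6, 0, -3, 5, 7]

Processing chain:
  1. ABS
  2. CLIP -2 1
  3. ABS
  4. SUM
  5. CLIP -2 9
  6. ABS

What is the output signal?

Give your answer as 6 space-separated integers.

Answer: 1 2 2 3 4 5

Derivation:
Input: [1, 6, 0, -3, 5, 7]
Stage 1 (ABS): |1|=1, |6|=6, |0|=0, |-3|=3, |5|=5, |7|=7 -> [1, 6, 0, 3, 5, 7]
Stage 2 (CLIP -2 1): clip(1,-2,1)=1, clip(6,-2,1)=1, clip(0,-2,1)=0, clip(3,-2,1)=1, clip(5,-2,1)=1, clip(7,-2,1)=1 -> [1, 1, 0, 1, 1, 1]
Stage 3 (ABS): |1|=1, |1|=1, |0|=0, |1|=1, |1|=1, |1|=1 -> [1, 1, 0, 1, 1, 1]
Stage 4 (SUM): sum[0..0]=1, sum[0..1]=2, sum[0..2]=2, sum[0..3]=3, sum[0..4]=4, sum[0..5]=5 -> [1, 2, 2, 3, 4, 5]
Stage 5 (CLIP -2 9): clip(1,-2,9)=1, clip(2,-2,9)=2, clip(2,-2,9)=2, clip(3,-2,9)=3, clip(4,-2,9)=4, clip(5,-2,9)=5 -> [1, 2, 2, 3, 4, 5]
Stage 6 (ABS): |1|=1, |2|=2, |2|=2, |3|=3, |4|=4, |5|=5 -> [1, 2, 2, 3, 4, 5]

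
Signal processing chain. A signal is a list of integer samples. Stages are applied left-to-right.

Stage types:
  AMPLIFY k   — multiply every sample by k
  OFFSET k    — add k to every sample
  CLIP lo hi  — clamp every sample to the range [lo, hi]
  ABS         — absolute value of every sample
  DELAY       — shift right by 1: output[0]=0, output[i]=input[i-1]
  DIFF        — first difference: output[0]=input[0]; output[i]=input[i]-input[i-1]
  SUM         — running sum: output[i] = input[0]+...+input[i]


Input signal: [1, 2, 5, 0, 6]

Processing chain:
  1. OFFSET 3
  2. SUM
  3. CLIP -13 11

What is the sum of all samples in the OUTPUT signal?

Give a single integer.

Answer: 46

Derivation:
Input: [1, 2, 5, 0, 6]
Stage 1 (OFFSET 3): 1+3=4, 2+3=5, 5+3=8, 0+3=3, 6+3=9 -> [4, 5, 8, 3, 9]
Stage 2 (SUM): sum[0..0]=4, sum[0..1]=9, sum[0..2]=17, sum[0..3]=20, sum[0..4]=29 -> [4, 9, 17, 20, 29]
Stage 3 (CLIP -13 11): clip(4,-13,11)=4, clip(9,-13,11)=9, clip(17,-13,11)=11, clip(20,-13,11)=11, clip(29,-13,11)=11 -> [4, 9, 11, 11, 11]
Output sum: 46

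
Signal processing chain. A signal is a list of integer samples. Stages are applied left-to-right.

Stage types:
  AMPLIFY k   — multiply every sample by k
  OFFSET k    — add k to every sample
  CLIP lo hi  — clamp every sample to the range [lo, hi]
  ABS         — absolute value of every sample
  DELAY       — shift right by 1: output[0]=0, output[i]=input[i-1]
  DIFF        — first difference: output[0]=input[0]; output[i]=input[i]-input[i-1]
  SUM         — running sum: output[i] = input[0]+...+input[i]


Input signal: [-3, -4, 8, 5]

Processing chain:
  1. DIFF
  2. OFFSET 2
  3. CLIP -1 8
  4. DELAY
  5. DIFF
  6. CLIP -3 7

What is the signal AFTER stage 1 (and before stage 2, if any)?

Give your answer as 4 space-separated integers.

Answer: -3 -1 12 -3

Derivation:
Input: [-3, -4, 8, 5]
Stage 1 (DIFF): s[0]=-3, -4--3=-1, 8--4=12, 5-8=-3 -> [-3, -1, 12, -3]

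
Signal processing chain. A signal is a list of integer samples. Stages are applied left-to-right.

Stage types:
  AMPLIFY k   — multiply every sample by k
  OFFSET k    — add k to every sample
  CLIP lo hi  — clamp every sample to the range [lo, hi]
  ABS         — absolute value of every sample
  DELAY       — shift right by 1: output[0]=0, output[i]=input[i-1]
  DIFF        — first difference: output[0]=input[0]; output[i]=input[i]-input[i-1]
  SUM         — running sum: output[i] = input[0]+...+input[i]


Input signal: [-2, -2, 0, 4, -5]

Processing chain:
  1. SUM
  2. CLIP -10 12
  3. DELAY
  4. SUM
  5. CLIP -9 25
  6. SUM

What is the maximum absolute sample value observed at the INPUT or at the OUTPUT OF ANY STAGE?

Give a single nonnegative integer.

Answer: 26

Derivation:
Input: [-2, -2, 0, 4, -5] (max |s|=5)
Stage 1 (SUM): sum[0..0]=-2, sum[0..1]=-4, sum[0..2]=-4, sum[0..3]=0, sum[0..4]=-5 -> [-2, -4, -4, 0, -5] (max |s|=5)
Stage 2 (CLIP -10 12): clip(-2,-10,12)=-2, clip(-4,-10,12)=-4, clip(-4,-10,12)=-4, clip(0,-10,12)=0, clip(-5,-10,12)=-5 -> [-2, -4, -4, 0, -5] (max |s|=5)
Stage 3 (DELAY): [0, -2, -4, -4, 0] = [0, -2, -4, -4, 0] -> [0, -2, -4, -4, 0] (max |s|=4)
Stage 4 (SUM): sum[0..0]=0, sum[0..1]=-2, sum[0..2]=-6, sum[0..3]=-10, sum[0..4]=-10 -> [0, -2, -6, -10, -10] (max |s|=10)
Stage 5 (CLIP -9 25): clip(0,-9,25)=0, clip(-2,-9,25)=-2, clip(-6,-9,25)=-6, clip(-10,-9,25)=-9, clip(-10,-9,25)=-9 -> [0, -2, -6, -9, -9] (max |s|=9)
Stage 6 (SUM): sum[0..0]=0, sum[0..1]=-2, sum[0..2]=-8, sum[0..3]=-17, sum[0..4]=-26 -> [0, -2, -8, -17, -26] (max |s|=26)
Overall max amplitude: 26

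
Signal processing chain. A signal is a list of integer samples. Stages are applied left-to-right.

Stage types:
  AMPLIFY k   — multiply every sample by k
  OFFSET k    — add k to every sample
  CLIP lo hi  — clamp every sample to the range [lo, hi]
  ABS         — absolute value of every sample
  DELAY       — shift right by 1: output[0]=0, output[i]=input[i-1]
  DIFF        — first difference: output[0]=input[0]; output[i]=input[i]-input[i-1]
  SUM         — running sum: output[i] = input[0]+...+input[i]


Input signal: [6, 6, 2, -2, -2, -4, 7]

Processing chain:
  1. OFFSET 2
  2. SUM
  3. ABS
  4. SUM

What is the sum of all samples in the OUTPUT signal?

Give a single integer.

Answer: 455

Derivation:
Input: [6, 6, 2, -2, -2, -4, 7]
Stage 1 (OFFSET 2): 6+2=8, 6+2=8, 2+2=4, -2+2=0, -2+2=0, -4+2=-2, 7+2=9 -> [8, 8, 4, 0, 0, -2, 9]
Stage 2 (SUM): sum[0..0]=8, sum[0..1]=16, sum[0..2]=20, sum[0..3]=20, sum[0..4]=20, sum[0..5]=18, sum[0..6]=27 -> [8, 16, 20, 20, 20, 18, 27]
Stage 3 (ABS): |8|=8, |16|=16, |20|=20, |20|=20, |20|=20, |18|=18, |27|=27 -> [8, 16, 20, 20, 20, 18, 27]
Stage 4 (SUM): sum[0..0]=8, sum[0..1]=24, sum[0..2]=44, sum[0..3]=64, sum[0..4]=84, sum[0..5]=102, sum[0..6]=129 -> [8, 24, 44, 64, 84, 102, 129]
Output sum: 455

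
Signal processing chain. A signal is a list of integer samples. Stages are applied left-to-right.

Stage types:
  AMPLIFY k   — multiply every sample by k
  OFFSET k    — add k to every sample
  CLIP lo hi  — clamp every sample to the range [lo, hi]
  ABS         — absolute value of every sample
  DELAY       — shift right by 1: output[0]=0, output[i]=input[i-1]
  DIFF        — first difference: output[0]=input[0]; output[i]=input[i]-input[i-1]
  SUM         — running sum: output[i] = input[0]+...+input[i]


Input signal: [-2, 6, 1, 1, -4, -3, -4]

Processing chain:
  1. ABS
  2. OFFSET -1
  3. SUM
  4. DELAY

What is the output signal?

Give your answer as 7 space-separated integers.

Answer: 0 1 6 6 6 9 11

Derivation:
Input: [-2, 6, 1, 1, -4, -3, -4]
Stage 1 (ABS): |-2|=2, |6|=6, |1|=1, |1|=1, |-4|=4, |-3|=3, |-4|=4 -> [2, 6, 1, 1, 4, 3, 4]
Stage 2 (OFFSET -1): 2+-1=1, 6+-1=5, 1+-1=0, 1+-1=0, 4+-1=3, 3+-1=2, 4+-1=3 -> [1, 5, 0, 0, 3, 2, 3]
Stage 3 (SUM): sum[0..0]=1, sum[0..1]=6, sum[0..2]=6, sum[0..3]=6, sum[0..4]=9, sum[0..5]=11, sum[0..6]=14 -> [1, 6, 6, 6, 9, 11, 14]
Stage 4 (DELAY): [0, 1, 6, 6, 6, 9, 11] = [0, 1, 6, 6, 6, 9, 11] -> [0, 1, 6, 6, 6, 9, 11]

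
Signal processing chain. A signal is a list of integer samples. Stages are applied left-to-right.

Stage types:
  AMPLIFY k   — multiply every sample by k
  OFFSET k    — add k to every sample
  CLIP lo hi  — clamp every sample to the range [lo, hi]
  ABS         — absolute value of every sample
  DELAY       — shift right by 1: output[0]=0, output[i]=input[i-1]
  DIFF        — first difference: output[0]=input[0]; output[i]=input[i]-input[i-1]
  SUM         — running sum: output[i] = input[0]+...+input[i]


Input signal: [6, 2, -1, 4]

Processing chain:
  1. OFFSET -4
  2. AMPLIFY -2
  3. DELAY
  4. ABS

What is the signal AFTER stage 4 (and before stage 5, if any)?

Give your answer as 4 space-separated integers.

Answer: 0 4 4 10

Derivation:
Input: [6, 2, -1, 4]
Stage 1 (OFFSET -4): 6+-4=2, 2+-4=-2, -1+-4=-5, 4+-4=0 -> [2, -2, -5, 0]
Stage 2 (AMPLIFY -2): 2*-2=-4, -2*-2=4, -5*-2=10, 0*-2=0 -> [-4, 4, 10, 0]
Stage 3 (DELAY): [0, -4, 4, 10] = [0, -4, 4, 10] -> [0, -4, 4, 10]
Stage 4 (ABS): |0|=0, |-4|=4, |4|=4, |10|=10 -> [0, 4, 4, 10]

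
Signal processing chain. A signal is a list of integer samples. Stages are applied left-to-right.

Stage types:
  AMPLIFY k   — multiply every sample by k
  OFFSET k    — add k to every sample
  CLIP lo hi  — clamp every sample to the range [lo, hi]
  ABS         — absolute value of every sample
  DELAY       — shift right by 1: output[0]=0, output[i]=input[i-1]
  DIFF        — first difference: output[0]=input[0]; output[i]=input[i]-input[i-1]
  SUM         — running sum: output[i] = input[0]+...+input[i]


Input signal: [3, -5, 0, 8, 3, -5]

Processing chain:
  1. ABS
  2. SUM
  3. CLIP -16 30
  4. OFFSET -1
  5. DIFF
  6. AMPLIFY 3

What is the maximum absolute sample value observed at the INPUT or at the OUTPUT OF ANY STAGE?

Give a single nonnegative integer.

Answer: 24

Derivation:
Input: [3, -5, 0, 8, 3, -5] (max |s|=8)
Stage 1 (ABS): |3|=3, |-5|=5, |0|=0, |8|=8, |3|=3, |-5|=5 -> [3, 5, 0, 8, 3, 5] (max |s|=8)
Stage 2 (SUM): sum[0..0]=3, sum[0..1]=8, sum[0..2]=8, sum[0..3]=16, sum[0..4]=19, sum[0..5]=24 -> [3, 8, 8, 16, 19, 24] (max |s|=24)
Stage 3 (CLIP -16 30): clip(3,-16,30)=3, clip(8,-16,30)=8, clip(8,-16,30)=8, clip(16,-16,30)=16, clip(19,-16,30)=19, clip(24,-16,30)=24 -> [3, 8, 8, 16, 19, 24] (max |s|=24)
Stage 4 (OFFSET -1): 3+-1=2, 8+-1=7, 8+-1=7, 16+-1=15, 19+-1=18, 24+-1=23 -> [2, 7, 7, 15, 18, 23] (max |s|=23)
Stage 5 (DIFF): s[0]=2, 7-2=5, 7-7=0, 15-7=8, 18-15=3, 23-18=5 -> [2, 5, 0, 8, 3, 5] (max |s|=8)
Stage 6 (AMPLIFY 3): 2*3=6, 5*3=15, 0*3=0, 8*3=24, 3*3=9, 5*3=15 -> [6, 15, 0, 24, 9, 15] (max |s|=24)
Overall max amplitude: 24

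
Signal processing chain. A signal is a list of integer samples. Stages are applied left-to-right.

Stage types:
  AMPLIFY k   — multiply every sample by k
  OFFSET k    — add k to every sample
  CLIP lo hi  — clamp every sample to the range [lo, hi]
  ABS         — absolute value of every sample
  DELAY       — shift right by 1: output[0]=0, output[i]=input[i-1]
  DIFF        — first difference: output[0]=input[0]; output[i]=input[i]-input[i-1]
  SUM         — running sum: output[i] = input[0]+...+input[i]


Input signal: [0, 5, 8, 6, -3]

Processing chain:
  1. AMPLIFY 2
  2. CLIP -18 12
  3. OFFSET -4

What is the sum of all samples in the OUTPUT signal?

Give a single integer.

Input: [0, 5, 8, 6, -3]
Stage 1 (AMPLIFY 2): 0*2=0, 5*2=10, 8*2=16, 6*2=12, -3*2=-6 -> [0, 10, 16, 12, -6]
Stage 2 (CLIP -18 12): clip(0,-18,12)=0, clip(10,-18,12)=10, clip(16,-18,12)=12, clip(12,-18,12)=12, clip(-6,-18,12)=-6 -> [0, 10, 12, 12, -6]
Stage 3 (OFFSET -4): 0+-4=-4, 10+-4=6, 12+-4=8, 12+-4=8, -6+-4=-10 -> [-4, 6, 8, 8, -10]
Output sum: 8

Answer: 8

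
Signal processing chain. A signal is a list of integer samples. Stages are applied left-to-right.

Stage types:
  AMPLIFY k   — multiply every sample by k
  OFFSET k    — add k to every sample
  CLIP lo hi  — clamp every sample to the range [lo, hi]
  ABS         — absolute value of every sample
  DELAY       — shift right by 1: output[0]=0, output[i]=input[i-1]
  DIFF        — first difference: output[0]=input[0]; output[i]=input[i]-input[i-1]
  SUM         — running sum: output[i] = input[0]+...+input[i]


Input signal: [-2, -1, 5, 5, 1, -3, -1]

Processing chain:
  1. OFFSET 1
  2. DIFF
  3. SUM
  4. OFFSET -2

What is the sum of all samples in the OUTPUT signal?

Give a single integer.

Answer: -3

Derivation:
Input: [-2, -1, 5, 5, 1, -3, -1]
Stage 1 (OFFSET 1): -2+1=-1, -1+1=0, 5+1=6, 5+1=6, 1+1=2, -3+1=-2, -1+1=0 -> [-1, 0, 6, 6, 2, -2, 0]
Stage 2 (DIFF): s[0]=-1, 0--1=1, 6-0=6, 6-6=0, 2-6=-4, -2-2=-4, 0--2=2 -> [-1, 1, 6, 0, -4, -4, 2]
Stage 3 (SUM): sum[0..0]=-1, sum[0..1]=0, sum[0..2]=6, sum[0..3]=6, sum[0..4]=2, sum[0..5]=-2, sum[0..6]=0 -> [-1, 0, 6, 6, 2, -2, 0]
Stage 4 (OFFSET -2): -1+-2=-3, 0+-2=-2, 6+-2=4, 6+-2=4, 2+-2=0, -2+-2=-4, 0+-2=-2 -> [-3, -2, 4, 4, 0, -4, -2]
Output sum: -3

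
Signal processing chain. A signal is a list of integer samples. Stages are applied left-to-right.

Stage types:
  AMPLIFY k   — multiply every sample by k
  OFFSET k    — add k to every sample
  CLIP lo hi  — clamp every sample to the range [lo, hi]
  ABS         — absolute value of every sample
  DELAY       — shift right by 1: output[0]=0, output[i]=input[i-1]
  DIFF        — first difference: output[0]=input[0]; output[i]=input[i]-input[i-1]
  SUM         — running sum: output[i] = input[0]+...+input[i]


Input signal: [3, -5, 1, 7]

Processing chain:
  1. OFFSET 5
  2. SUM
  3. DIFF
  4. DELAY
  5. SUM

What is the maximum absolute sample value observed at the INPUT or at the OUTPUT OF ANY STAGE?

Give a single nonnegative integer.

Answer: 26

Derivation:
Input: [3, -5, 1, 7] (max |s|=7)
Stage 1 (OFFSET 5): 3+5=8, -5+5=0, 1+5=6, 7+5=12 -> [8, 0, 6, 12] (max |s|=12)
Stage 2 (SUM): sum[0..0]=8, sum[0..1]=8, sum[0..2]=14, sum[0..3]=26 -> [8, 8, 14, 26] (max |s|=26)
Stage 3 (DIFF): s[0]=8, 8-8=0, 14-8=6, 26-14=12 -> [8, 0, 6, 12] (max |s|=12)
Stage 4 (DELAY): [0, 8, 0, 6] = [0, 8, 0, 6] -> [0, 8, 0, 6] (max |s|=8)
Stage 5 (SUM): sum[0..0]=0, sum[0..1]=8, sum[0..2]=8, sum[0..3]=14 -> [0, 8, 8, 14] (max |s|=14)
Overall max amplitude: 26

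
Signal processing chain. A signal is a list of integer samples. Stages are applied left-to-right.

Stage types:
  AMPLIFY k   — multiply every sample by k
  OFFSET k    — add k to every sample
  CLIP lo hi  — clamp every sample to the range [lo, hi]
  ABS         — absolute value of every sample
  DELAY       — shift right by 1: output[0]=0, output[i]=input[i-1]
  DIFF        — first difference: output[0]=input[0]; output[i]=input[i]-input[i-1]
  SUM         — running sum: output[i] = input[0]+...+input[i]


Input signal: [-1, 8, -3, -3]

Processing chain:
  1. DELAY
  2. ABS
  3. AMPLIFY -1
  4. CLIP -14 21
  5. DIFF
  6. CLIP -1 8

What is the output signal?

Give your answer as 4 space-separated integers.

Answer: 0 -1 -1 5

Derivation:
Input: [-1, 8, -3, -3]
Stage 1 (DELAY): [0, -1, 8, -3] = [0, -1, 8, -3] -> [0, -1, 8, -3]
Stage 2 (ABS): |0|=0, |-1|=1, |8|=8, |-3|=3 -> [0, 1, 8, 3]
Stage 3 (AMPLIFY -1): 0*-1=0, 1*-1=-1, 8*-1=-8, 3*-1=-3 -> [0, -1, -8, -3]
Stage 4 (CLIP -14 21): clip(0,-14,21)=0, clip(-1,-14,21)=-1, clip(-8,-14,21)=-8, clip(-3,-14,21)=-3 -> [0, -1, -8, -3]
Stage 5 (DIFF): s[0]=0, -1-0=-1, -8--1=-7, -3--8=5 -> [0, -1, -7, 5]
Stage 6 (CLIP -1 8): clip(0,-1,8)=0, clip(-1,-1,8)=-1, clip(-7,-1,8)=-1, clip(5,-1,8)=5 -> [0, -1, -1, 5]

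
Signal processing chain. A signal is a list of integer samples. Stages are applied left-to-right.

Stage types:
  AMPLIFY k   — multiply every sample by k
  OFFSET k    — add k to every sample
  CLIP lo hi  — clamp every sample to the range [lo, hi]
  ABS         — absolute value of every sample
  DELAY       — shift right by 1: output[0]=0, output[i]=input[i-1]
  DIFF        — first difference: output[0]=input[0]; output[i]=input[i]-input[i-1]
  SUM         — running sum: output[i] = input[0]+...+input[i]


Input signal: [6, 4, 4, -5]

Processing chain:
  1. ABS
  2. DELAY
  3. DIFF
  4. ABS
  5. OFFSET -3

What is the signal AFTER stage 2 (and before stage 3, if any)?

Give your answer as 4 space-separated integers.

Answer: 0 6 4 4

Derivation:
Input: [6, 4, 4, -5]
Stage 1 (ABS): |6|=6, |4|=4, |4|=4, |-5|=5 -> [6, 4, 4, 5]
Stage 2 (DELAY): [0, 6, 4, 4] = [0, 6, 4, 4] -> [0, 6, 4, 4]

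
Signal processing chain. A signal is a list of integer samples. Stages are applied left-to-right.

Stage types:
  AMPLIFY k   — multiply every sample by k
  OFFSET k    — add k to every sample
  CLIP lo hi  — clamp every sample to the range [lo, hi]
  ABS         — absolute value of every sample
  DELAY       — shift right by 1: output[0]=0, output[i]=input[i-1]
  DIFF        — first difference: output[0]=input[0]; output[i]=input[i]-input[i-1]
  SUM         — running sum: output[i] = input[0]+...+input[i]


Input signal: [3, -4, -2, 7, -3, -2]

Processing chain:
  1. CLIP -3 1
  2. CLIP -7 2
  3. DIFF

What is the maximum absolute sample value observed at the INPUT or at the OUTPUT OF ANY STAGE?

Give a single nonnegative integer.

Input: [3, -4, -2, 7, -3, -2] (max |s|=7)
Stage 1 (CLIP -3 1): clip(3,-3,1)=1, clip(-4,-3,1)=-3, clip(-2,-3,1)=-2, clip(7,-3,1)=1, clip(-3,-3,1)=-3, clip(-2,-3,1)=-2 -> [1, -3, -2, 1, -3, -2] (max |s|=3)
Stage 2 (CLIP -7 2): clip(1,-7,2)=1, clip(-3,-7,2)=-3, clip(-2,-7,2)=-2, clip(1,-7,2)=1, clip(-3,-7,2)=-3, clip(-2,-7,2)=-2 -> [1, -3, -2, 1, -3, -2] (max |s|=3)
Stage 3 (DIFF): s[0]=1, -3-1=-4, -2--3=1, 1--2=3, -3-1=-4, -2--3=1 -> [1, -4, 1, 3, -4, 1] (max |s|=4)
Overall max amplitude: 7

Answer: 7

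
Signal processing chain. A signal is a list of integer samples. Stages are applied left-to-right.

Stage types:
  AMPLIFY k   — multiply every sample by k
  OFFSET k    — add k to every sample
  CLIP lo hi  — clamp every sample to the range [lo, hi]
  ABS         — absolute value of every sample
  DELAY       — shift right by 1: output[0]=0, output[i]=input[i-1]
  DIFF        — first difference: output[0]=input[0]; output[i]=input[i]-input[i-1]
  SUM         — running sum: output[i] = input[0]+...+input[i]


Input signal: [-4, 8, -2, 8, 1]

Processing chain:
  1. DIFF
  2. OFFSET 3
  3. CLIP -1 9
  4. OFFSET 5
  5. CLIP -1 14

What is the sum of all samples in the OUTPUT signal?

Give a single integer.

Answer: 40

Derivation:
Input: [-4, 8, -2, 8, 1]
Stage 1 (DIFF): s[0]=-4, 8--4=12, -2-8=-10, 8--2=10, 1-8=-7 -> [-4, 12, -10, 10, -7]
Stage 2 (OFFSET 3): -4+3=-1, 12+3=15, -10+3=-7, 10+3=13, -7+3=-4 -> [-1, 15, -7, 13, -4]
Stage 3 (CLIP -1 9): clip(-1,-1,9)=-1, clip(15,-1,9)=9, clip(-7,-1,9)=-1, clip(13,-1,9)=9, clip(-4,-1,9)=-1 -> [-1, 9, -1, 9, -1]
Stage 4 (OFFSET 5): -1+5=4, 9+5=14, -1+5=4, 9+5=14, -1+5=4 -> [4, 14, 4, 14, 4]
Stage 5 (CLIP -1 14): clip(4,-1,14)=4, clip(14,-1,14)=14, clip(4,-1,14)=4, clip(14,-1,14)=14, clip(4,-1,14)=4 -> [4, 14, 4, 14, 4]
Output sum: 40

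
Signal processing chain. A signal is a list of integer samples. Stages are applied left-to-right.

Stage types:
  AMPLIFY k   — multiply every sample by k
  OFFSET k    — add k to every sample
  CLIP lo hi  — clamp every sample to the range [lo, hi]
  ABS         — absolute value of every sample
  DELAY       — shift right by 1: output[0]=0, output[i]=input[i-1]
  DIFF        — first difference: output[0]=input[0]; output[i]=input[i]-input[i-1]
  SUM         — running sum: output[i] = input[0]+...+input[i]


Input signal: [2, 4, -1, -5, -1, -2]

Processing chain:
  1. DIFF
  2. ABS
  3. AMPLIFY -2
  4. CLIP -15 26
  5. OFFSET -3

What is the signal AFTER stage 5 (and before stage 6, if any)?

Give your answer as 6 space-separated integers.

Answer: -7 -7 -13 -11 -11 -5

Derivation:
Input: [2, 4, -1, -5, -1, -2]
Stage 1 (DIFF): s[0]=2, 4-2=2, -1-4=-5, -5--1=-4, -1--5=4, -2--1=-1 -> [2, 2, -5, -4, 4, -1]
Stage 2 (ABS): |2|=2, |2|=2, |-5|=5, |-4|=4, |4|=4, |-1|=1 -> [2, 2, 5, 4, 4, 1]
Stage 3 (AMPLIFY -2): 2*-2=-4, 2*-2=-4, 5*-2=-10, 4*-2=-8, 4*-2=-8, 1*-2=-2 -> [-4, -4, -10, -8, -8, -2]
Stage 4 (CLIP -15 26): clip(-4,-15,26)=-4, clip(-4,-15,26)=-4, clip(-10,-15,26)=-10, clip(-8,-15,26)=-8, clip(-8,-15,26)=-8, clip(-2,-15,26)=-2 -> [-4, -4, -10, -8, -8, -2]
Stage 5 (OFFSET -3): -4+-3=-7, -4+-3=-7, -10+-3=-13, -8+-3=-11, -8+-3=-11, -2+-3=-5 -> [-7, -7, -13, -11, -11, -5]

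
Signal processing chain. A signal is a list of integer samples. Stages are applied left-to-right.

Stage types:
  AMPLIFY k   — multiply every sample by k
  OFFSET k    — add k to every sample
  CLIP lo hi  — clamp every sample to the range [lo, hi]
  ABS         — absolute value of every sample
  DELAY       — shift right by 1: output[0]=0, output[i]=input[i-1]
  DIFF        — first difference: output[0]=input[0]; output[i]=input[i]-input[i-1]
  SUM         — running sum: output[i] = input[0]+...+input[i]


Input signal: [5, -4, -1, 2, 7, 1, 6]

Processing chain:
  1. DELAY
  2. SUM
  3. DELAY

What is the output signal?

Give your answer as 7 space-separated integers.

Answer: 0 0 5 1 0 2 9

Derivation:
Input: [5, -4, -1, 2, 7, 1, 6]
Stage 1 (DELAY): [0, 5, -4, -1, 2, 7, 1] = [0, 5, -4, -1, 2, 7, 1] -> [0, 5, -4, -1, 2, 7, 1]
Stage 2 (SUM): sum[0..0]=0, sum[0..1]=5, sum[0..2]=1, sum[0..3]=0, sum[0..4]=2, sum[0..5]=9, sum[0..6]=10 -> [0, 5, 1, 0, 2, 9, 10]
Stage 3 (DELAY): [0, 0, 5, 1, 0, 2, 9] = [0, 0, 5, 1, 0, 2, 9] -> [0, 0, 5, 1, 0, 2, 9]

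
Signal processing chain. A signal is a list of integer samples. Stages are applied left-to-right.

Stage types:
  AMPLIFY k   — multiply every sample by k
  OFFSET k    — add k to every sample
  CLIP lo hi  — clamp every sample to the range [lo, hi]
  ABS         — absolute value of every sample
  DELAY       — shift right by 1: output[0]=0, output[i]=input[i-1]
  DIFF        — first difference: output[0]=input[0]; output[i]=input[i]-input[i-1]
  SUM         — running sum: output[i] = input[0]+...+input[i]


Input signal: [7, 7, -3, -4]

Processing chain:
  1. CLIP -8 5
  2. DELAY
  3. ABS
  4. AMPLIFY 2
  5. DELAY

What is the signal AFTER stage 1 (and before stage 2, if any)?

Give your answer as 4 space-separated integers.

Input: [7, 7, -3, -4]
Stage 1 (CLIP -8 5): clip(7,-8,5)=5, clip(7,-8,5)=5, clip(-3,-8,5)=-3, clip(-4,-8,5)=-4 -> [5, 5, -3, -4]

Answer: 5 5 -3 -4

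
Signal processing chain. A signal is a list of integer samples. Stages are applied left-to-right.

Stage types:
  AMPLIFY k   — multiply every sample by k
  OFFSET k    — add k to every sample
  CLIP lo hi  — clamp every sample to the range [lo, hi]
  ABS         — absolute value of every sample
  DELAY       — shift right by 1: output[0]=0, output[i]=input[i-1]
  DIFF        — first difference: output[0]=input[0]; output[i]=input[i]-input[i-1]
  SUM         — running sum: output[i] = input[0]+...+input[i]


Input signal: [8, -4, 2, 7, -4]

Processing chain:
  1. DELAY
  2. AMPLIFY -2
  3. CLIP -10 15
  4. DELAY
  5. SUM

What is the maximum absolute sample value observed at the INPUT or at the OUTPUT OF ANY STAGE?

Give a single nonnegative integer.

Answer: 16

Derivation:
Input: [8, -4, 2, 7, -4] (max |s|=8)
Stage 1 (DELAY): [0, 8, -4, 2, 7] = [0, 8, -4, 2, 7] -> [0, 8, -4, 2, 7] (max |s|=8)
Stage 2 (AMPLIFY -2): 0*-2=0, 8*-2=-16, -4*-2=8, 2*-2=-4, 7*-2=-14 -> [0, -16, 8, -4, -14] (max |s|=16)
Stage 3 (CLIP -10 15): clip(0,-10,15)=0, clip(-16,-10,15)=-10, clip(8,-10,15)=8, clip(-4,-10,15)=-4, clip(-14,-10,15)=-10 -> [0, -10, 8, -4, -10] (max |s|=10)
Stage 4 (DELAY): [0, 0, -10, 8, -4] = [0, 0, -10, 8, -4] -> [0, 0, -10, 8, -4] (max |s|=10)
Stage 5 (SUM): sum[0..0]=0, sum[0..1]=0, sum[0..2]=-10, sum[0..3]=-2, sum[0..4]=-6 -> [0, 0, -10, -2, -6] (max |s|=10)
Overall max amplitude: 16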